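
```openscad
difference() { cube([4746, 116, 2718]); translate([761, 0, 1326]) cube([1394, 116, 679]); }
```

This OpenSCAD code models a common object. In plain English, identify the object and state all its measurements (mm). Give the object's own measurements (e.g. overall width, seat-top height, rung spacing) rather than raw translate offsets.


A wall 4746 mm long (x), 116 mm thick (y), 2718 mm tall, with a rectangular window opening cut through it. The opening is 1394 mm wide and 679 mm tall; its sill is at z = 1326 mm and its near (−x) edge is 761 mm from the wall's −x end. The opening passes through the full wall thickness.


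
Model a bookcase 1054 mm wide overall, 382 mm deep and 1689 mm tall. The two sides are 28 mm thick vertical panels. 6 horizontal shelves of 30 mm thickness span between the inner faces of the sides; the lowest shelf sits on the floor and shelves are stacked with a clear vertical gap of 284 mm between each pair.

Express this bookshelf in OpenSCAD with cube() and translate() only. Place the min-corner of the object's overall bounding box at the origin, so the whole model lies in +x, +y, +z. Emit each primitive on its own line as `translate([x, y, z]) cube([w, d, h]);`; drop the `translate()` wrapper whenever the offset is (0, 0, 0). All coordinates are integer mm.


cube([28, 382, 1689]);
translate([1026, 0, 0]) cube([28, 382, 1689]);
translate([28, 0, 0]) cube([998, 382, 30]);
translate([28, 0, 314]) cube([998, 382, 30]);
translate([28, 0, 628]) cube([998, 382, 30]);
translate([28, 0, 942]) cube([998, 382, 30]);
translate([28, 0, 1256]) cube([998, 382, 30]);
translate([28, 0, 1570]) cube([998, 382, 30]);


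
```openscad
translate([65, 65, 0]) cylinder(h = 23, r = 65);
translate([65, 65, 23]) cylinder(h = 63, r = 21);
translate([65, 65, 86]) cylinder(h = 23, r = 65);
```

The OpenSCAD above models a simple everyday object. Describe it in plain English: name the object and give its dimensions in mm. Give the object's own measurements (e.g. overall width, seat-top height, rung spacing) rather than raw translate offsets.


A spool: two coaxial disc flanges of radius 65 mm and thickness 23 mm, joined by a core cylinder of radius 21 mm and height 63 mm. The lower flange rests on z = 0 and the three cylinders share a vertical axis.


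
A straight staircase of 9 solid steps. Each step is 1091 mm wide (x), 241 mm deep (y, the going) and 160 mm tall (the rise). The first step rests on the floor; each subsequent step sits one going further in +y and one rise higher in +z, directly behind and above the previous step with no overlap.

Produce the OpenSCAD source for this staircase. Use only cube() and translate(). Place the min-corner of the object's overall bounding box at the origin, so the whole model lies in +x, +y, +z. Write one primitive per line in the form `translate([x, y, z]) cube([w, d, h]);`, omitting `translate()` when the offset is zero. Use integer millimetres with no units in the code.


cube([1091, 241, 160]);
translate([0, 241, 160]) cube([1091, 241, 160]);
translate([0, 482, 320]) cube([1091, 241, 160]);
translate([0, 723, 480]) cube([1091, 241, 160]);
translate([0, 964, 640]) cube([1091, 241, 160]);
translate([0, 1205, 800]) cube([1091, 241, 160]);
translate([0, 1446, 960]) cube([1091, 241, 160]);
translate([0, 1687, 1120]) cube([1091, 241, 160]);
translate([0, 1928, 1280]) cube([1091, 241, 160]);


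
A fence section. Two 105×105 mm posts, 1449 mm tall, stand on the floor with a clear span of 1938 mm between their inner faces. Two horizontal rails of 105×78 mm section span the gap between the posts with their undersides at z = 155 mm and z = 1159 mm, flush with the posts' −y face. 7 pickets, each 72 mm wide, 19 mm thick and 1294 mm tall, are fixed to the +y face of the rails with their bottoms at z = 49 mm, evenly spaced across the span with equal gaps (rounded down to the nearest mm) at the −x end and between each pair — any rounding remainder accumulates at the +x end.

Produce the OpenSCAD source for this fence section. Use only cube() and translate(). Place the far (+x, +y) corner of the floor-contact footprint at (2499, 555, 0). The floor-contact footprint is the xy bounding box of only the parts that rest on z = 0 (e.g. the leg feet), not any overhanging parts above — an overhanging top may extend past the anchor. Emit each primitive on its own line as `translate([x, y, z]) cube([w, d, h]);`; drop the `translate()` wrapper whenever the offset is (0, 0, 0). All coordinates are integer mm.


translate([351, 450, 0]) cube([105, 105, 1449]);
translate([2394, 450, 0]) cube([105, 105, 1449]);
translate([456, 450, 155]) cube([1938, 105, 78]);
translate([456, 450, 1159]) cube([1938, 105, 78]);
translate([635, 555, 49]) cube([72, 19, 1294]);
translate([886, 555, 49]) cube([72, 19, 1294]);
translate([1137, 555, 49]) cube([72, 19, 1294]);
translate([1388, 555, 49]) cube([72, 19, 1294]);
translate([1639, 555, 49]) cube([72, 19, 1294]);
translate([1890, 555, 49]) cube([72, 19, 1294]);
translate([2141, 555, 49]) cube([72, 19, 1294]);


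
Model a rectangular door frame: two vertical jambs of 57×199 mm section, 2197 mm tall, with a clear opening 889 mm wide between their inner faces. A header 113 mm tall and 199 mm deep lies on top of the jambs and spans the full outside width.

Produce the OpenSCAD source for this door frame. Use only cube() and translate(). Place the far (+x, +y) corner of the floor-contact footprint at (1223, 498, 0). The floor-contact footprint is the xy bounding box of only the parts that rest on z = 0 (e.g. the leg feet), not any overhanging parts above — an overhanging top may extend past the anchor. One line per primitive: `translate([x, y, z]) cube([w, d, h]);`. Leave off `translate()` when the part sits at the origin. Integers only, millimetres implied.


translate([220, 299, 0]) cube([57, 199, 2197]);
translate([1166, 299, 0]) cube([57, 199, 2197]);
translate([220, 299, 2197]) cube([1003, 199, 113]);


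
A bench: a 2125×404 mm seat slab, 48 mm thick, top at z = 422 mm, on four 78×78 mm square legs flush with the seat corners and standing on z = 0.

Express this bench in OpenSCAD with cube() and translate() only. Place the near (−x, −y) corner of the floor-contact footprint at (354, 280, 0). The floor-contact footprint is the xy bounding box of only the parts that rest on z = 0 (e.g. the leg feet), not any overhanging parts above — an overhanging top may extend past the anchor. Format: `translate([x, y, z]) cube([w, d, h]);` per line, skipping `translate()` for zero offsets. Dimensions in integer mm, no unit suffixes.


translate([354, 280, 374]) cube([2125, 404, 48]);
translate([354, 280, 0]) cube([78, 78, 374]);
translate([354, 606, 0]) cube([78, 78, 374]);
translate([2401, 280, 0]) cube([78, 78, 374]);
translate([2401, 606, 0]) cube([78, 78, 374]);


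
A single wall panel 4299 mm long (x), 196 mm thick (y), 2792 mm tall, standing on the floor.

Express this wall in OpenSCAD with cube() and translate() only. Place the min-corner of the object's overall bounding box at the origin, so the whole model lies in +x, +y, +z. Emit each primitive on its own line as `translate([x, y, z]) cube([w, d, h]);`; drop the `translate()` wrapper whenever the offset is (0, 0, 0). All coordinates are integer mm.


cube([4299, 196, 2792]);


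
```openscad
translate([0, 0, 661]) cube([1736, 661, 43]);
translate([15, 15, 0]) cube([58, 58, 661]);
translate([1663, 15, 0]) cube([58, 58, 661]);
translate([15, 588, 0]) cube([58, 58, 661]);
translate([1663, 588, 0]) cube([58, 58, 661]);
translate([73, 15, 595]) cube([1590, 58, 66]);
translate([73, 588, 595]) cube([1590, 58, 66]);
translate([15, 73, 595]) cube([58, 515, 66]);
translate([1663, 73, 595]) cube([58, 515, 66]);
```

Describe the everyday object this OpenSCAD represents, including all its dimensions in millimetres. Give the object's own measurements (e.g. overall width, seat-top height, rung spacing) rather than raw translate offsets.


A rectangular dining table. The top is 1736×661×43 mm with its upper surface at z = 704 mm. It stands on four 58×58 mm square legs, each inset 15 mm from the nearest pair of top edges, running from the floor to the underside of the top. Four apron rails, 58 mm thick and 66 mm tall, run between adjacent legs with their top edges flush with the underside of the top and their outer faces flush with the legs' outer faces.


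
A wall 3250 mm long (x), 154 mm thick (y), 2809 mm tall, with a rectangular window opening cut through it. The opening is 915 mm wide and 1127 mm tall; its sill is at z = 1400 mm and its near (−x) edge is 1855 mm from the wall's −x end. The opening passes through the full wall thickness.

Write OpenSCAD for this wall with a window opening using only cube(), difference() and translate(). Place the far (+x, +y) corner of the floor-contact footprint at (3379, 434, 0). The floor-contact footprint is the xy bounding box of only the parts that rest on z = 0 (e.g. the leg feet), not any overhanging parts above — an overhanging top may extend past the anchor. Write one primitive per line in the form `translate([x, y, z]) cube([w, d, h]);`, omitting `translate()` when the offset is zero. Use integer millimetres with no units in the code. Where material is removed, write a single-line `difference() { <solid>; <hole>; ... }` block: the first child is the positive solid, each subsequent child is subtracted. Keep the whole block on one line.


difference() { translate([129, 280, 0]) cube([3250, 154, 2809]); translate([1984, 280, 1400]) cube([915, 154, 1127]); }


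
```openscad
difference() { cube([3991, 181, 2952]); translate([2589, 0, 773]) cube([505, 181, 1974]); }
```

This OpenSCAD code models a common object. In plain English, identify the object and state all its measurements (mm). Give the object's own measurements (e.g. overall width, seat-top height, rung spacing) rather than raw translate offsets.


A wall 3991 mm long (x), 181 mm thick (y), 2952 mm tall, with a rectangular window opening cut through it. The opening is 505 mm wide and 1974 mm tall; its sill is at z = 773 mm and its near (−x) edge is 2589 mm from the wall's −x end. The opening passes through the full wall thickness.


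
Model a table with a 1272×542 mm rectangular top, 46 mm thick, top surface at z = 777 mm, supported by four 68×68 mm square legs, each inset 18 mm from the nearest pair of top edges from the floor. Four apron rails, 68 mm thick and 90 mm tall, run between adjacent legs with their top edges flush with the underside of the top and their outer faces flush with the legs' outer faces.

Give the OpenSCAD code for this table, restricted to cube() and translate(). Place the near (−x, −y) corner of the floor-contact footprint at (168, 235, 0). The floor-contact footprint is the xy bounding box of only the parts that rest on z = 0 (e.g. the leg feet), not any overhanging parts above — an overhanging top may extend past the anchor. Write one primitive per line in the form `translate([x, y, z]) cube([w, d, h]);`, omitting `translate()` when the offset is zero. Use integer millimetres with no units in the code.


// leg_h = 777 - 46 = 731
// apron z = 731 - 90 = 641
translate([150, 217, 731]) cube([1272, 542, 46]);
translate([168, 235, 0]) cube([68, 68, 731]);
translate([1336, 235, 0]) cube([68, 68, 731]);
translate([168, 673, 0]) cube([68, 68, 731]);
translate([1336, 673, 0]) cube([68, 68, 731]);
translate([236, 235, 641]) cube([1100, 68, 90]);
translate([236, 673, 641]) cube([1100, 68, 90]);
translate([168, 303, 641]) cube([68, 370, 90]);
translate([1336, 303, 641]) cube([68, 370, 90]);


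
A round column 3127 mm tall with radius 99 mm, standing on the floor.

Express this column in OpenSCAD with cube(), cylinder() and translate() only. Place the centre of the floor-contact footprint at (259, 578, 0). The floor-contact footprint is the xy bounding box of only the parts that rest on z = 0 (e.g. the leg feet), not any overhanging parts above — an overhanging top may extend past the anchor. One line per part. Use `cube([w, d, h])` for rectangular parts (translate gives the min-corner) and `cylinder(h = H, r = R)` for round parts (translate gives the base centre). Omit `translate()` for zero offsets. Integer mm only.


translate([259, 578, 0]) cylinder(h = 3127, r = 99);


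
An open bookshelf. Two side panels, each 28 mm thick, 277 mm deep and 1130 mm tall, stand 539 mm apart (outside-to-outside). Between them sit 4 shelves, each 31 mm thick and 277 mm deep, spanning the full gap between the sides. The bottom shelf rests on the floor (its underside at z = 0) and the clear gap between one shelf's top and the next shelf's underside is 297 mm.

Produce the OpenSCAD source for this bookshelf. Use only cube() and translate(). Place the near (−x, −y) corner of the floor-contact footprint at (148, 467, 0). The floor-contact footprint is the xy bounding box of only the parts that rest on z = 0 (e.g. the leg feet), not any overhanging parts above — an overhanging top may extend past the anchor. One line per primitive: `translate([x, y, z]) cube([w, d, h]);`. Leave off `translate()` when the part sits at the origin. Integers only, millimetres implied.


translate([148, 467, 0]) cube([28, 277, 1130]);
translate([659, 467, 0]) cube([28, 277, 1130]);
translate([176, 467, 0]) cube([483, 277, 31]);
translate([176, 467, 328]) cube([483, 277, 31]);
translate([176, 467, 656]) cube([483, 277, 31]);
translate([176, 467, 984]) cube([483, 277, 31]);


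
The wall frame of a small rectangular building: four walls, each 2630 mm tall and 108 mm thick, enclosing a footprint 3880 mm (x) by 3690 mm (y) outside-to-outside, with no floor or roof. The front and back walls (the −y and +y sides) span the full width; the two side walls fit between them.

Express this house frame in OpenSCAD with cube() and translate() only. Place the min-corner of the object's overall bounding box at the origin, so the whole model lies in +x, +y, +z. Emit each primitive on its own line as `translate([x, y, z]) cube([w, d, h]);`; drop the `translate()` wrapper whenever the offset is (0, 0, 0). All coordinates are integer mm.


cube([3880, 108, 2630]);
translate([0, 3582, 0]) cube([3880, 108, 2630]);
translate([0, 108, 0]) cube([108, 3474, 2630]);
translate([3772, 108, 0]) cube([108, 3474, 2630]);


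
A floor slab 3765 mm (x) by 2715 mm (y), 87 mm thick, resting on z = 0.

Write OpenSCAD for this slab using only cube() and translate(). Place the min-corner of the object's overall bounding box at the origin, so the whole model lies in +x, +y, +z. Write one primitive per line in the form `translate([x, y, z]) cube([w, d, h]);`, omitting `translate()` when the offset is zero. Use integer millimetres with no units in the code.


cube([3765, 2715, 87]);


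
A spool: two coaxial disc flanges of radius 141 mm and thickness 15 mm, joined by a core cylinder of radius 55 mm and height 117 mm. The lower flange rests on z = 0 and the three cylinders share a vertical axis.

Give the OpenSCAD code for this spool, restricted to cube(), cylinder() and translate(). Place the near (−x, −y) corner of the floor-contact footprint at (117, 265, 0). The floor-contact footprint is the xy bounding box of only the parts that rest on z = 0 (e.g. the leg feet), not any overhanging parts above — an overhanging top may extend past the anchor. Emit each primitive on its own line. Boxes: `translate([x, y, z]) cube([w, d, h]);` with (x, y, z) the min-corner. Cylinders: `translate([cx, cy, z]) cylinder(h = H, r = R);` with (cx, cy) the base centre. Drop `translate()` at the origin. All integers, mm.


translate([258, 406, 0]) cylinder(h = 15, r = 141);
translate([258, 406, 15]) cylinder(h = 117, r = 55);
translate([258, 406, 132]) cylinder(h = 15, r = 141);


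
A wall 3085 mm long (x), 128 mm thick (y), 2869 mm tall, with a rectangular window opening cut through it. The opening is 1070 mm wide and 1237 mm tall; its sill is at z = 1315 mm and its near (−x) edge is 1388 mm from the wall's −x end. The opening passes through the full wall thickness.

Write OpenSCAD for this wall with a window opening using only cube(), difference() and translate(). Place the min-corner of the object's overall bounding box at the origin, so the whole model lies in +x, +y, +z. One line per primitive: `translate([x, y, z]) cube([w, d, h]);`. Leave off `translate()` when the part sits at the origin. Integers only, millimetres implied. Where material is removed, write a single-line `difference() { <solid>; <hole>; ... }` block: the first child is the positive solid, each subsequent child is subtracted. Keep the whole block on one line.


difference() { cube([3085, 128, 2869]); translate([1388, 0, 1315]) cube([1070, 128, 1237]); }


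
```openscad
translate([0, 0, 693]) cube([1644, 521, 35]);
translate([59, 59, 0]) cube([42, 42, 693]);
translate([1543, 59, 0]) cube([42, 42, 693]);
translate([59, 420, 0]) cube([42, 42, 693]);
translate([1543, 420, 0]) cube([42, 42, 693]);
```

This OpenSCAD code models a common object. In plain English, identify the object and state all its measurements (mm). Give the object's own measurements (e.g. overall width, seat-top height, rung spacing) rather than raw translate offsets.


A table: top 1644 mm (x) × 521 mm (y), 35 mm thick, upper face at z = 728 mm, on four 42×42 mm square legs, each inset 59 mm from the nearest pair of top edges from z = 0 to the bottom of the top.


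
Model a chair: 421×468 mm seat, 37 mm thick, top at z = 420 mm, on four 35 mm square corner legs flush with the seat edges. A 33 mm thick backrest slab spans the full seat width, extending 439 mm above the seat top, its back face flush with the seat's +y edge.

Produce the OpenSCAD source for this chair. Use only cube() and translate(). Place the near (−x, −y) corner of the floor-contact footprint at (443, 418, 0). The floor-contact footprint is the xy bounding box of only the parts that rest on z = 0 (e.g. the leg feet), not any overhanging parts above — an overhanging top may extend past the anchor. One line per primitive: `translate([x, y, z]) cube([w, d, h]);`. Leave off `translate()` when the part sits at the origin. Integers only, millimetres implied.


// leg_h = 420 - 37 = 383
translate([443, 418, 383]) cube([421, 468, 37]);
translate([443, 418, 0]) cube([35, 35, 383]);
translate([829, 418, 0]) cube([35, 35, 383]);
translate([443, 851, 0]) cube([35, 35, 383]);
translate([829, 851, 0]) cube([35, 35, 383]);
translate([443, 853, 420]) cube([421, 33, 439]);


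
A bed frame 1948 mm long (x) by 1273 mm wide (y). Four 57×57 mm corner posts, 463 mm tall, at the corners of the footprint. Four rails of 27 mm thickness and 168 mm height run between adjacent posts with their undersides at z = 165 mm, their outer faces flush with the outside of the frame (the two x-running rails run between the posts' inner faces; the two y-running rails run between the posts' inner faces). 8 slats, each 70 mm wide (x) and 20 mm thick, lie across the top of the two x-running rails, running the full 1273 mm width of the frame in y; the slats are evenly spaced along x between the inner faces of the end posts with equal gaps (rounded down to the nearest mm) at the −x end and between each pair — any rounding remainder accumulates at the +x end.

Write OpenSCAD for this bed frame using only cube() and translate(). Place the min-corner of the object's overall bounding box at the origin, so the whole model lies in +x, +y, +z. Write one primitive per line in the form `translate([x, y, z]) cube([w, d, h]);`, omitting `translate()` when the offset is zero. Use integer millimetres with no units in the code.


cube([57, 57, 463]);
translate([0, 1216, 0]) cube([57, 57, 463]);
translate([1891, 0, 0]) cube([57, 57, 463]);
translate([1891, 1216, 0]) cube([57, 57, 463]);
translate([57, 0, 165]) cube([1834, 27, 168]);
translate([57, 1246, 165]) cube([1834, 27, 168]);
translate([0, 57, 165]) cube([27, 1159, 168]);
translate([1921, 57, 165]) cube([27, 1159, 168]);
translate([198, 0, 333]) cube([70, 1273, 20]);
translate([409, 0, 333]) cube([70, 1273, 20]);
translate([620, 0, 333]) cube([70, 1273, 20]);
translate([831, 0, 333]) cube([70, 1273, 20]);
translate([1042, 0, 333]) cube([70, 1273, 20]);
translate([1253, 0, 333]) cube([70, 1273, 20]);
translate([1464, 0, 333]) cube([70, 1273, 20]);
translate([1675, 0, 333]) cube([70, 1273, 20]);


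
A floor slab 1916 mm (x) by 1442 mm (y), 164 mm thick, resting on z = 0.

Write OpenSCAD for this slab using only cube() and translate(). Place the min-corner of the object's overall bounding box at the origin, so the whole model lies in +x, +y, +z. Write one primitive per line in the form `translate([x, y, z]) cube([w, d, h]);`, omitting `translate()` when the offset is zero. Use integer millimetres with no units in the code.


cube([1916, 1442, 164]);


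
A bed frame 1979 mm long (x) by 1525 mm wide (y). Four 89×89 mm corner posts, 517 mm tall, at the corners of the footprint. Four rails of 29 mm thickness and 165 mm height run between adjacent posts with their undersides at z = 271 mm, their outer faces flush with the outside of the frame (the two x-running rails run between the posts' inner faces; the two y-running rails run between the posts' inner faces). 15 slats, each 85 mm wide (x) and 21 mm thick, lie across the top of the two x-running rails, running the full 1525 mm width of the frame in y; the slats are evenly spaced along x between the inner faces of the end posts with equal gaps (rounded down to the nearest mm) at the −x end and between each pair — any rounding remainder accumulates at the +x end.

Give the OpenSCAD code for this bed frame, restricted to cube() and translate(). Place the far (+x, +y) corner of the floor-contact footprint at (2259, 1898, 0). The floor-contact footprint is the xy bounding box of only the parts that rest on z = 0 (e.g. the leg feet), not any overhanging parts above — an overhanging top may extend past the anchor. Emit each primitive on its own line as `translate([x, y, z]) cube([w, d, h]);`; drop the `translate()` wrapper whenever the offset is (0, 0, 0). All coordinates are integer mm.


translate([280, 373, 0]) cube([89, 89, 517]);
translate([280, 1809, 0]) cube([89, 89, 517]);
translate([2170, 373, 0]) cube([89, 89, 517]);
translate([2170, 1809, 0]) cube([89, 89, 517]);
translate([369, 373, 271]) cube([1801, 29, 165]);
translate([369, 1869, 271]) cube([1801, 29, 165]);
translate([280, 462, 271]) cube([29, 1347, 165]);
translate([2230, 462, 271]) cube([29, 1347, 165]);
translate([401, 373, 436]) cube([85, 1525, 21]);
translate([518, 373, 436]) cube([85, 1525, 21]);
translate([635, 373, 436]) cube([85, 1525, 21]);
translate([752, 373, 436]) cube([85, 1525, 21]);
translate([869, 373, 436]) cube([85, 1525, 21]);
translate([986, 373, 436]) cube([85, 1525, 21]);
translate([1103, 373, 436]) cube([85, 1525, 21]);
translate([1220, 373, 436]) cube([85, 1525, 21]);
translate([1337, 373, 436]) cube([85, 1525, 21]);
translate([1454, 373, 436]) cube([85, 1525, 21]);
translate([1571, 373, 436]) cube([85, 1525, 21]);
translate([1688, 373, 436]) cube([85, 1525, 21]);
translate([1805, 373, 436]) cube([85, 1525, 21]);
translate([1922, 373, 436]) cube([85, 1525, 21]);
translate([2039, 373, 436]) cube([85, 1525, 21]);


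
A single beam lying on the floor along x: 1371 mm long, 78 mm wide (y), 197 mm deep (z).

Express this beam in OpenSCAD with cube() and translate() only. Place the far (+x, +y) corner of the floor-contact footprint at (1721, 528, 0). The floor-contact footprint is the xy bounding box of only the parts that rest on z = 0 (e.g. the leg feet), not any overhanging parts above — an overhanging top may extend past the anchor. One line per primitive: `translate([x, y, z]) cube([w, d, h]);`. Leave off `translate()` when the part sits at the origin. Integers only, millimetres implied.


translate([350, 450, 0]) cube([1371, 78, 197]);


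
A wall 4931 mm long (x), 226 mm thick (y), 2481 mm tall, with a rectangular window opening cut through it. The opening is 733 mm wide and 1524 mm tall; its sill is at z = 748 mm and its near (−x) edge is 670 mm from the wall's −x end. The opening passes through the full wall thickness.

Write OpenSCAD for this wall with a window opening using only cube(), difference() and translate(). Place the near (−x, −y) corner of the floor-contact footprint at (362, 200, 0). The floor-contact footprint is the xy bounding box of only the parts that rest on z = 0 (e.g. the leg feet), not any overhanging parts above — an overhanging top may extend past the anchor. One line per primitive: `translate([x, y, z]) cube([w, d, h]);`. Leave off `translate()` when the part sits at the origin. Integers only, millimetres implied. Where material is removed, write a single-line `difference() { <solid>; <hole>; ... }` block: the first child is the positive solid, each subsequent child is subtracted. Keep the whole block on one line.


difference() { translate([362, 200, 0]) cube([4931, 226, 2481]); translate([1032, 200, 748]) cube([733, 226, 1524]); }


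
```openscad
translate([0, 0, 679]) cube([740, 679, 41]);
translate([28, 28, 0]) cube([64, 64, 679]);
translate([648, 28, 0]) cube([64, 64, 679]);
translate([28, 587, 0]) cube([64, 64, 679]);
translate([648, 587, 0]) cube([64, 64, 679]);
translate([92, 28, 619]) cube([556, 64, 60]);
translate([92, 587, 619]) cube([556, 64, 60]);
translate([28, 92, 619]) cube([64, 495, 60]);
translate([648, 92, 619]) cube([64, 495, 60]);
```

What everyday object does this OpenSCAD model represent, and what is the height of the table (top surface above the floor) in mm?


A table. The table height is 720 mm.

A 740×679×41 slab sits at z = 679 on four 64 mm square posts — a table. The top surface is at 679 + 41 = 720 mm.


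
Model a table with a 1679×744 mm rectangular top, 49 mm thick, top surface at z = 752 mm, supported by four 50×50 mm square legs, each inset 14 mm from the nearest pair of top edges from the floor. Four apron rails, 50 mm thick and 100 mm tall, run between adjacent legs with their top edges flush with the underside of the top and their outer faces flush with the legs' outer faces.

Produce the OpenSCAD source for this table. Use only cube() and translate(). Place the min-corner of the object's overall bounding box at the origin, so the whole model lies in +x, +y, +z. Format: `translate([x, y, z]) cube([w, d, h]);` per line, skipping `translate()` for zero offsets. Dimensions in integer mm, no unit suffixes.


translate([0, 0, 703]) cube([1679, 744, 49]);
translate([14, 14, 0]) cube([50, 50, 703]);
translate([1615, 14, 0]) cube([50, 50, 703]);
translate([14, 680, 0]) cube([50, 50, 703]);
translate([1615, 680, 0]) cube([50, 50, 703]);
translate([64, 14, 603]) cube([1551, 50, 100]);
translate([64, 680, 603]) cube([1551, 50, 100]);
translate([14, 64, 603]) cube([50, 616, 100]);
translate([1615, 64, 603]) cube([50, 616, 100]);


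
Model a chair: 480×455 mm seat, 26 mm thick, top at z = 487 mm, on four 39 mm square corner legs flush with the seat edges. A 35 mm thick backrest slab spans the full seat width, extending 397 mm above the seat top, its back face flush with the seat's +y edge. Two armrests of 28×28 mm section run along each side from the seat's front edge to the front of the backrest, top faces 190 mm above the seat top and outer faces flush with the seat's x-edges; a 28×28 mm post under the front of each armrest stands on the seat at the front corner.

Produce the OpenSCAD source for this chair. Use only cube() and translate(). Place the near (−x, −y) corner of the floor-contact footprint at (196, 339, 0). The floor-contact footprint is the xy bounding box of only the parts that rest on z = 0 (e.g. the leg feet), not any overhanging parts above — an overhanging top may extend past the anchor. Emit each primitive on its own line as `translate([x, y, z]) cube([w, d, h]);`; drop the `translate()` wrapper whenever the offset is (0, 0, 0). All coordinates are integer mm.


translate([196, 339, 461]) cube([480, 455, 26]);
translate([196, 339, 0]) cube([39, 39, 461]);
translate([637, 339, 0]) cube([39, 39, 461]);
translate([196, 755, 0]) cube([39, 39, 461]);
translate([637, 755, 0]) cube([39, 39, 461]);
translate([196, 759, 487]) cube([480, 35, 397]);
translate([196, 339, 649]) cube([28, 420, 28]);
translate([648, 339, 649]) cube([28, 420, 28]);
translate([196, 339, 487]) cube([28, 28, 162]);
translate([648, 339, 487]) cube([28, 28, 162]);


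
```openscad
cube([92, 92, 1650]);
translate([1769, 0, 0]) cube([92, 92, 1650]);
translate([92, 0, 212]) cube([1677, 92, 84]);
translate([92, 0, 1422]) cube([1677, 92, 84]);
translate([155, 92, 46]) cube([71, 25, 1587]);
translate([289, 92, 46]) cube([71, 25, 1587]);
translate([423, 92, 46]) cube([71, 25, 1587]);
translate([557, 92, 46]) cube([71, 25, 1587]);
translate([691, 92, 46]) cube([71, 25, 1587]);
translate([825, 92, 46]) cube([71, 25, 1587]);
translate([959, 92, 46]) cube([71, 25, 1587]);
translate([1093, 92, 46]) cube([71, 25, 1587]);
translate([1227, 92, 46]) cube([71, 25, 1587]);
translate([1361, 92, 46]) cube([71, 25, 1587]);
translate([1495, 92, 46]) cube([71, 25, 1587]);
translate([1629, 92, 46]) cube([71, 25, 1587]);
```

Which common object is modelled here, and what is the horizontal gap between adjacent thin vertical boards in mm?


A fence section. The picket gap is 63 mm.

Two posts, two rails, 12 pickets — a fence section. Span 1677 mm holds 12 pickets of 71 mm with 13 equal gaps: ⌊(1677 − 12·71) / 13⌋ = 63 mm.


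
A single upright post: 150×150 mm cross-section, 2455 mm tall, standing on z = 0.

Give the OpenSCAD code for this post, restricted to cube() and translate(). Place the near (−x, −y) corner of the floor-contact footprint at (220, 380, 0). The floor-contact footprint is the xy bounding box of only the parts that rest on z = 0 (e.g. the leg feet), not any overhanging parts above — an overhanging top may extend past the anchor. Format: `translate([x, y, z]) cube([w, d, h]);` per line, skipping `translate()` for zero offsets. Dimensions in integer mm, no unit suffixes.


translate([220, 380, 0]) cube([150, 150, 2455]);


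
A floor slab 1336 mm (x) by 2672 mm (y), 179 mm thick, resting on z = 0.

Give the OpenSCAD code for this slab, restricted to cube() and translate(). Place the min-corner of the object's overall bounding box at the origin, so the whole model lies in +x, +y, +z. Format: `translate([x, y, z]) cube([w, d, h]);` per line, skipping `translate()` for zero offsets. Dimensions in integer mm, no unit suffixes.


cube([1336, 2672, 179]);


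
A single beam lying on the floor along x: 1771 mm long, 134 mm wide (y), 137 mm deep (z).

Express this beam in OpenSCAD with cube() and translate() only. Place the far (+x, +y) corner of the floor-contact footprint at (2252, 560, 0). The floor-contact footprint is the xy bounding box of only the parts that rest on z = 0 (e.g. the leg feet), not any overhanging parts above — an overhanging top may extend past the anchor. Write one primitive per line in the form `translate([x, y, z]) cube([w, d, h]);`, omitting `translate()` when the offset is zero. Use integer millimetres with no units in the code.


translate([481, 426, 0]) cube([1771, 134, 137]);


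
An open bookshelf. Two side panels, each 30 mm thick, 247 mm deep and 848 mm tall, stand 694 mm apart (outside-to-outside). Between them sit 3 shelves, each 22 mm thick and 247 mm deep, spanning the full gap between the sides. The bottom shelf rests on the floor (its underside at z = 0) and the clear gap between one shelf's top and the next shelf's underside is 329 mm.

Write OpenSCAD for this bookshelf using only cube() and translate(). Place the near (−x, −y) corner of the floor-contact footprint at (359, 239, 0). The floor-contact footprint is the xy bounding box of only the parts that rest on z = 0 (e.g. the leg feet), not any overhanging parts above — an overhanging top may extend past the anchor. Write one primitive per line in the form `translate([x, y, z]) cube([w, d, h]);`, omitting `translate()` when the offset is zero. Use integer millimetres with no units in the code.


translate([359, 239, 0]) cube([30, 247, 848]);
translate([1023, 239, 0]) cube([30, 247, 848]);
translate([389, 239, 0]) cube([634, 247, 22]);
translate([389, 239, 351]) cube([634, 247, 22]);
translate([389, 239, 702]) cube([634, 247, 22]);


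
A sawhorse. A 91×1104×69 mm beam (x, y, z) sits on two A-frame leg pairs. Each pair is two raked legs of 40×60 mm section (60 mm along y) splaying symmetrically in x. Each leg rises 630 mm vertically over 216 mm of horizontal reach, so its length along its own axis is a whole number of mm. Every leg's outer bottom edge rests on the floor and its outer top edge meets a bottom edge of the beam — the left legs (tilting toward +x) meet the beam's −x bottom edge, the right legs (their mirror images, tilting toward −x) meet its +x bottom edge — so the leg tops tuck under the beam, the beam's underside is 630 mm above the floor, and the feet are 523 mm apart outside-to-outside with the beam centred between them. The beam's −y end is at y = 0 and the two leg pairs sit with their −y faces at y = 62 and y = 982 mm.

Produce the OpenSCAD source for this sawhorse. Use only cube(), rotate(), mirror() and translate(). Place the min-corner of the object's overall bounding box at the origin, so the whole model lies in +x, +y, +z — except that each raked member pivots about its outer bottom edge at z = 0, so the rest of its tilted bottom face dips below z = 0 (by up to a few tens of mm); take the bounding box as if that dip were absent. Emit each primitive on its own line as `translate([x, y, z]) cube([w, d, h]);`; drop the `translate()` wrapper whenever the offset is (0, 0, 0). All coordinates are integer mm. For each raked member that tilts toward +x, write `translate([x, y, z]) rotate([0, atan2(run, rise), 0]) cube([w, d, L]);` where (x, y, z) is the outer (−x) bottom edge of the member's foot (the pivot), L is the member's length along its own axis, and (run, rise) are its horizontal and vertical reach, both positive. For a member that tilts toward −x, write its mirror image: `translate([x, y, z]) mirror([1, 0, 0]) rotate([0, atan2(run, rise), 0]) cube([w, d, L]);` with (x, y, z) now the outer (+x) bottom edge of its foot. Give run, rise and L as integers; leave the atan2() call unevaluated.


translate([216, 0, 630]) cube([91, 1104, 69]);
translate([0, 62, 0]) rotate([0, atan2(216, 630), 0]) cube([40, 60, 666]);
translate([523, 62, 0]) mirror([1, 0, 0]) rotate([0, atan2(216, 630), 0]) cube([40, 60, 666]);
translate([0, 982, 0]) rotate([0, atan2(216, 630), 0]) cube([40, 60, 666]);
translate([523, 982, 0]) mirror([1, 0, 0]) rotate([0, atan2(216, 630), 0]) cube([40, 60, 666]);


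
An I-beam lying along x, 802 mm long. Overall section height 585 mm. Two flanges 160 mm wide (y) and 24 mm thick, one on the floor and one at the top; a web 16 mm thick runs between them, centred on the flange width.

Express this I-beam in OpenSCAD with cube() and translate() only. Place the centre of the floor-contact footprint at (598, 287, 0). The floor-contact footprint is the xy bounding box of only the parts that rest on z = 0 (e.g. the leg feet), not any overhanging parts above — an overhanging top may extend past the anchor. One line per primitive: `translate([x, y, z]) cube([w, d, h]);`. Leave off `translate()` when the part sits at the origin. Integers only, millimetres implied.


translate([197, 207, 0]) cube([802, 160, 24]);
translate([197, 279, 24]) cube([802, 16, 537]);
translate([197, 207, 561]) cube([802, 160, 24]);


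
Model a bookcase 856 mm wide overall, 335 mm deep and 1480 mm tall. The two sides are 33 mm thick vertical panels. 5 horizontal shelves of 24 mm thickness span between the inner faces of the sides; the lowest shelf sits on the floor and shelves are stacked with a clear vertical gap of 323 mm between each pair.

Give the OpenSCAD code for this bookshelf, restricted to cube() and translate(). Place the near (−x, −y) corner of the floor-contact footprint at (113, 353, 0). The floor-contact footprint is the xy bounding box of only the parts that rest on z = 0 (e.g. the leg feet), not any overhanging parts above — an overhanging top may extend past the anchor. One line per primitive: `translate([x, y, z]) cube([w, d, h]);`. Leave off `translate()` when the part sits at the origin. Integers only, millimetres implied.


translate([113, 353, 0]) cube([33, 335, 1480]);
translate([936, 353, 0]) cube([33, 335, 1480]);
translate([146, 353, 0]) cube([790, 335, 24]);
translate([146, 353, 347]) cube([790, 335, 24]);
translate([146, 353, 694]) cube([790, 335, 24]);
translate([146, 353, 1041]) cube([790, 335, 24]);
translate([146, 353, 1388]) cube([790, 335, 24]);


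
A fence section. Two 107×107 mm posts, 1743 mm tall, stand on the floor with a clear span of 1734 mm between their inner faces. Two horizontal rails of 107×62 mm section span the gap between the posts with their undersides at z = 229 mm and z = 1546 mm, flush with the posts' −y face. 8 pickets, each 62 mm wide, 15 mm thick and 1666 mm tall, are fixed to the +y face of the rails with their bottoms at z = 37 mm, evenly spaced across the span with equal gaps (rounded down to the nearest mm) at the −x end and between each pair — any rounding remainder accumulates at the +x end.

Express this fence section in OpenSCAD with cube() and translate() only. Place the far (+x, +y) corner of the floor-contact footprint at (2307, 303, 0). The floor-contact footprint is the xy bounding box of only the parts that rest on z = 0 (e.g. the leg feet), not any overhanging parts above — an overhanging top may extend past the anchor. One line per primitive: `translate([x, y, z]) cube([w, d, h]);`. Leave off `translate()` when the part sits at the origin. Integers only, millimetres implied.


translate([359, 196, 0]) cube([107, 107, 1743]);
translate([2200, 196, 0]) cube([107, 107, 1743]);
translate([466, 196, 229]) cube([1734, 107, 62]);
translate([466, 196, 1546]) cube([1734, 107, 62]);
translate([603, 303, 37]) cube([62, 15, 1666]);
translate([802, 303, 37]) cube([62, 15, 1666]);
translate([1001, 303, 37]) cube([62, 15, 1666]);
translate([1200, 303, 37]) cube([62, 15, 1666]);
translate([1399, 303, 37]) cube([62, 15, 1666]);
translate([1598, 303, 37]) cube([62, 15, 1666]);
translate([1797, 303, 37]) cube([62, 15, 1666]);
translate([1996, 303, 37]) cube([62, 15, 1666]);


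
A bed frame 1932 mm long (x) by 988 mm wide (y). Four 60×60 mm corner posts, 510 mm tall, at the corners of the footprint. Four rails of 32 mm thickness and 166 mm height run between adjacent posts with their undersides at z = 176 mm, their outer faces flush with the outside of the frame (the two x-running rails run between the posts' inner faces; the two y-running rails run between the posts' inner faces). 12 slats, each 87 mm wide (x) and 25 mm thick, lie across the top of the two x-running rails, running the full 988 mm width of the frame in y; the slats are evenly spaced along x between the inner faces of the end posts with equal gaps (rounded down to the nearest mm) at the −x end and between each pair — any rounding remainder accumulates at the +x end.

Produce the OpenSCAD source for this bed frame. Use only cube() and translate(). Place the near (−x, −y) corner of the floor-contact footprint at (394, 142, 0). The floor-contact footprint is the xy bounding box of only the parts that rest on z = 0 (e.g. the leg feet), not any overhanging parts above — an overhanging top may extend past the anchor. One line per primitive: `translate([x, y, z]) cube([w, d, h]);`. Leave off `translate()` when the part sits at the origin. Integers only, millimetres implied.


// slat z = rail_z + rail_h = 176 + 166 = 342
// slat gap = ⌊(1812 − 12·87) / 13⌋ = 59
translate([394, 142, 0]) cube([60, 60, 510]);
translate([394, 1070, 0]) cube([60, 60, 510]);
translate([2266, 142, 0]) cube([60, 60, 510]);
translate([2266, 1070, 0]) cube([60, 60, 510]);
translate([454, 142, 176]) cube([1812, 32, 166]);
translate([454, 1098, 176]) cube([1812, 32, 166]);
translate([394, 202, 176]) cube([32, 868, 166]);
translate([2294, 202, 176]) cube([32, 868, 166]);
translate([513, 142, 342]) cube([87, 988, 25]);
translate([659, 142, 342]) cube([87, 988, 25]);
translate([805, 142, 342]) cube([87, 988, 25]);
translate([951, 142, 342]) cube([87, 988, 25]);
translate([1097, 142, 342]) cube([87, 988, 25]);
translate([1243, 142, 342]) cube([87, 988, 25]);
translate([1389, 142, 342]) cube([87, 988, 25]);
translate([1535, 142, 342]) cube([87, 988, 25]);
translate([1681, 142, 342]) cube([87, 988, 25]);
translate([1827, 142, 342]) cube([87, 988, 25]);
translate([1973, 142, 342]) cube([87, 988, 25]);
translate([2119, 142, 342]) cube([87, 988, 25]);
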